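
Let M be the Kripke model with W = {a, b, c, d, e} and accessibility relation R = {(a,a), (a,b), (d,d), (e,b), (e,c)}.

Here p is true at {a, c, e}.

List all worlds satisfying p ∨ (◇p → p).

a: p is T, ◇p → p is T. ✓
b: p is F, ◇p → p is T. ✓
c: p is T, ◇p → p is T. ✓
d: p is F, ◇p → p is T. ✓
e: p is T, ◇p → p is T. ✓

{a, b, c, d, e}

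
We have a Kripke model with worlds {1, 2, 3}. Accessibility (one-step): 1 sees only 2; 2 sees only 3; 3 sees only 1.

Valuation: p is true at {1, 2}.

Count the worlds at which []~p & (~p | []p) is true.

0

1: []~p is F, ~p | []p is T. ✗
2: []~p is T, ~p | []p is F. ✗
3: []~p is F, ~p | []p is T. ✗
Satisfying worlds: ∅.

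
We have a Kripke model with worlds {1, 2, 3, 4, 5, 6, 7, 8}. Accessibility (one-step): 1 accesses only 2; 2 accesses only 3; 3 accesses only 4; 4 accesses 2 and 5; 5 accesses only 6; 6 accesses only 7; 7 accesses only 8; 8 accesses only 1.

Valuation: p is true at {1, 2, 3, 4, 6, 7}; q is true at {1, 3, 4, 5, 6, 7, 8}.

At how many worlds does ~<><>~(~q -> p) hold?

1: <><>~(~q -> p) is F. ✓
2: <><>~(~q -> p) is F. ✓
3: <><>~(~q -> p) is F. ✓
4: <><>~(~q -> p) is F. ✓
5: <><>~(~q -> p) is F. ✓
6: <><>~(~q -> p) is F. ✓
7: <><>~(~q -> p) is F. ✓
8: <><>~(~q -> p) is F. ✓
Satisfying worlds: {1, 2, 3, 4, 5, 6, 7, 8}.

8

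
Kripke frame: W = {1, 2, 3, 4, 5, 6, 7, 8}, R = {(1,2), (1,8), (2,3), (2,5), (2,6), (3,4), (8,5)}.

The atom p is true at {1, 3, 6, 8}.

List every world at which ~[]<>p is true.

1: []<>p is F. ✓
2: []<>p is F. ✓
3: []<>p is F. ✓
4: []<>p is T. ✗
5: []<>p is T. ✗
6: []<>p is T. ✗
7: []<>p is T. ✗
8: []<>p is F. ✓

{1, 2, 3, 8}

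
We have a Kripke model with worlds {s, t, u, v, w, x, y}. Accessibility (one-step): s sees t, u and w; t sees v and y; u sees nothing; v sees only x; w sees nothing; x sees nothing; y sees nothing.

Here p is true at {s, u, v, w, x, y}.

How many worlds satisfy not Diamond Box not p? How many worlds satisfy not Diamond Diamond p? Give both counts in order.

For not Diamond Box not p:
s: Diamond Box not p is T. ✗
t: Diamond Box not p is T. ✗
u: Diamond Box not p is F. ✓
v: Diamond Box not p is T. ✗
w: Diamond Box not p is F. ✓
x: Diamond Box not p is F. ✓
y: Diamond Box not p is F. ✓
— 4 worlds.
For not Diamond Diamond p:
s: Diamond Diamond p is T. ✗
t: Diamond Diamond p is T. ✗
u: Diamond Diamond p is F. ✓
v: Diamond Diamond p is F. ✓
w: Diamond Diamond p is F. ✓
x: Diamond Diamond p is F. ✓
y: Diamond Diamond p is F. ✓
— 5 worlds.

4 and 5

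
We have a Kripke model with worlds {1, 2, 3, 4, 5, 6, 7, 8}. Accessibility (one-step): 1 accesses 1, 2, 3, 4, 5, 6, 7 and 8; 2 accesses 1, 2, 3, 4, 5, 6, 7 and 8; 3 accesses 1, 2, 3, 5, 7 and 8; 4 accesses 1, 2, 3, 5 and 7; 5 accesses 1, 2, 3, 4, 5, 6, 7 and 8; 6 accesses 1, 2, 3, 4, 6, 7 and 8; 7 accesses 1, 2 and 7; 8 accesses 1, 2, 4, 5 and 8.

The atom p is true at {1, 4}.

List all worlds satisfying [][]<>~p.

{1, 2, 3, 4, 5, 6, 7, 8}

1: successors {1, 2, 3, 4, 5, 6, 7, 8}; []<>~p there: 1:T, 2:T, 3:T, 4:T, 5:T, 6:T, 7:T, 8:T. ✓
2: successors {1, 2, 3, 4, 5, 6, 7, 8}; []<>~p there: 1:T, 2:T, 3:T, 4:T, 5:T, 6:T, 7:T, 8:T. ✓
3: successors {1, 2, 3, 5, 7, 8}; []<>~p there: 1:T, 2:T, 3:T, 5:T, 7:T, 8:T. ✓
4: successors {1, 2, 3, 5, 7}; []<>~p there: 1:T, 2:T, 3:T, 5:T, 7:T. ✓
5: successors {1, 2, 3, 4, 5, 6, 7, 8}; []<>~p there: 1:T, 2:T, 3:T, 4:T, 5:T, 6:T, 7:T, 8:T. ✓
6: successors {1, 2, 3, 4, 6, 7, 8}; []<>~p there: 1:T, 2:T, 3:T, 4:T, 6:T, 7:T, 8:T. ✓
7: successors {1, 2, 7}; []<>~p there: 1:T, 2:T, 7:T. ✓
8: successors {1, 2, 4, 5, 8}; []<>~p there: 1:T, 2:T, 4:T, 5:T, 8:T. ✓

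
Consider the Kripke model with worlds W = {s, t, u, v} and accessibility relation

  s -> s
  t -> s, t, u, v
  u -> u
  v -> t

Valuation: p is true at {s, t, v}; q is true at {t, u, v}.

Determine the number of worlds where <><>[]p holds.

s: successors {s}; <>[]p there: s:T. ✓
t: successors {s, t, u, v}; <>[]p there: s:T, t:T, u:F, v:F. ✓
u: successors {u}; <>[]p there: u:F. ✗
v: successors {t}; <>[]p there: t:T. ✓
Satisfying worlds: {s, t, v}.

3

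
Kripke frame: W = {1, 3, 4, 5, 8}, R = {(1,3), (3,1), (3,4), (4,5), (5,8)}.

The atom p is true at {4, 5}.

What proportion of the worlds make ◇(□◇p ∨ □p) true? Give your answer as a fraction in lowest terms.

1: successors {3}; □◇p ∨ □p there: 3:F. ✗
3: successors {1, 4}; □◇p ∨ □p there: 1:T, 4:T. ✓
4: successors {5}; □◇p ∨ □p there: 5:F. ✗
5: successors {8}; □◇p ∨ □p there: 8:T. ✓
8: no successors, so ◇(□◇p ∨ □p) fails. ✗
That's 2 of 5 worlds, so 2/5.

2/5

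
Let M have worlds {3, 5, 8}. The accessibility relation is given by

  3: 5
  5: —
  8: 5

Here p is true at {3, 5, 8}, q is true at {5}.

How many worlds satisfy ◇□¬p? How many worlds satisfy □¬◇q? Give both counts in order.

2 and 3

For ◇□¬p:
3: successors {5}; □¬p there: 5:T. ✓
5: no successors, so ◇□¬p fails. ✗
8: successors {5}; □¬p there: 5:T. ✓
— 2 worlds.
For □¬◇q:
3: successors {5}; ¬◇q there: 5:T. ✓
5: no successors, so □¬◇q holds vacuously. ✓
8: successors {5}; ¬◇q there: 5:T. ✓
— 3 worlds.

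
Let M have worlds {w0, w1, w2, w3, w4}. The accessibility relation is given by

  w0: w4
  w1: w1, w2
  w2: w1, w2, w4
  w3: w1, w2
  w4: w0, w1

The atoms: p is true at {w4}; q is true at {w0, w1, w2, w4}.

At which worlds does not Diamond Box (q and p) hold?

w0: Diamond Box (q and p) is F. ✓
w1: Diamond Box (q and p) is F. ✓
w2: Diamond Box (q and p) is F. ✓
w3: Diamond Box (q and p) is F. ✓
w4: Diamond Box (q and p) is T. ✗

{w0, w1, w2, w3}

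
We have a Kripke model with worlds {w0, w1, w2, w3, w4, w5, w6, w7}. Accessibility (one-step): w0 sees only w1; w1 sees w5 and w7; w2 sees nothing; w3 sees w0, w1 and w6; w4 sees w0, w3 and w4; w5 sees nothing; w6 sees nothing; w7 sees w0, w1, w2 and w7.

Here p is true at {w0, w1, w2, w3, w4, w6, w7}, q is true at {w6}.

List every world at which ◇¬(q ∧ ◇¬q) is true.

w0: successors {w1}; ¬(q ∧ ◇¬q) there: w1:T. ✓
w1: successors {w5, w7}; ¬(q ∧ ◇¬q) there: w5:T, w7:T. ✓
w2: no successors, so ◇¬(q ∧ ◇¬q) fails. ✗
w3: successors {w0, w1, w6}; ¬(q ∧ ◇¬q) there: w0:T, w1:T, w6:T. ✓
w4: successors {w0, w3, w4}; ¬(q ∧ ◇¬q) there: w0:T, w3:T, w4:T. ✓
w5: no successors, so ◇¬(q ∧ ◇¬q) fails. ✗
w6: no successors, so ◇¬(q ∧ ◇¬q) fails. ✗
w7: successors {w0, w1, w2, w7}; ¬(q ∧ ◇¬q) there: w0:T, w1:T, w2:T, w7:T. ✓

{w0, w1, w3, w4, w7}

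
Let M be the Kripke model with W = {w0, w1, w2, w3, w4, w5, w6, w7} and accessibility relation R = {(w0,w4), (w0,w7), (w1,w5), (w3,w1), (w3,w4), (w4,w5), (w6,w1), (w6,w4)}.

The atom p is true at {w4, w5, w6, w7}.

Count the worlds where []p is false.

w0: successors {w4, w7}; p there: w4:T, w7:T. ✓
w1: successors {w5}; p there: w5:T. ✓
w2: no successors, so []p holds vacuously. ✓
w3: successors {w1, w4}; p there: w1:F, w4:T. ✗
w4: successors {w5}; p there: w5:T. ✓
w5: no successors, so []p holds vacuously. ✓
w6: successors {w1, w4}; p there: w1:F, w4:T. ✗
w7: no successors, so []p holds vacuously. ✓
Satisfying worlds: {w0, w1, w2, w4, w5, w7}.
So []p fails at the other 2 worlds.

2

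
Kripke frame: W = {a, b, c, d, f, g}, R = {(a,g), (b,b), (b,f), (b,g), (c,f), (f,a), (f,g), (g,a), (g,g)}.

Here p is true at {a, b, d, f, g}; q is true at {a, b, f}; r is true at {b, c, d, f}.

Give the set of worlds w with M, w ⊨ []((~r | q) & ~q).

a: successors {g}; (~r | q) & ~q there: g:T. ✓
b: successors {b, f, g}; (~r | q) & ~q there: b:F, f:F, g:T. ✗
c: successors {f}; (~r | q) & ~q there: f:F. ✗
d: no successors, so []((~r | q) & ~q) holds vacuously. ✓
f: successors {a, g}; (~r | q) & ~q there: a:F, g:T. ✗
g: successors {a, g}; (~r | q) & ~q there: a:F, g:T. ✗

{a, d}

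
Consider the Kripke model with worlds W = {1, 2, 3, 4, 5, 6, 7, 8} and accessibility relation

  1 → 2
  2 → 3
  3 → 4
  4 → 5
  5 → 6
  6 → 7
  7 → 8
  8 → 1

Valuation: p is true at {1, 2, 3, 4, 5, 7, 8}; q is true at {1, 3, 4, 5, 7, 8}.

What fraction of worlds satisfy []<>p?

7/8

1: successors {2}; <>p there: 2:T. ✓
2: successors {3}; <>p there: 3:T. ✓
3: successors {4}; <>p there: 4:T. ✓
4: successors {5}; <>p there: 5:F. ✗
5: successors {6}; <>p there: 6:T. ✓
6: successors {7}; <>p there: 7:T. ✓
7: successors {8}; <>p there: 8:T. ✓
8: successors {1}; <>p there: 1:T. ✓
That's 7 of 8 worlds, so 7/8.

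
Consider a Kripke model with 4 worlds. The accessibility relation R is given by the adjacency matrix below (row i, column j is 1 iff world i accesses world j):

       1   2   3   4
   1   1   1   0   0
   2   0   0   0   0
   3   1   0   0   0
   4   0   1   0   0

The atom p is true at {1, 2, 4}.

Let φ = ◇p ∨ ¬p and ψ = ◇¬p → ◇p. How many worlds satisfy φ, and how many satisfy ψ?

3 and 4

For ◇p ∨ ¬p:
1: ◇p is T, ¬p is F. ✓
2: ◇p is F, ¬p is F. ✗
3: ◇p is T, ¬p is T. ✓
4: ◇p is T, ¬p is F. ✓
— 3 worlds.
For ◇¬p → ◇p:
1: ◇¬p is F, ◇p is T. ✓
2: ◇¬p is F, ◇p is F. ✓
3: ◇¬p is F, ◇p is T. ✓
4: ◇¬p is F, ◇p is T. ✓
— 4 worlds.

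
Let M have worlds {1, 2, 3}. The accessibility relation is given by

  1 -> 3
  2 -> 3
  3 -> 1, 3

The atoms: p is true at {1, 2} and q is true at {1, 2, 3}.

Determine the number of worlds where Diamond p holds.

1: successors {3}; p there: 3:F. ✗
2: successors {3}; p there: 3:F. ✗
3: successors {1, 3}; p there: 1:T, 3:F. ✓
Satisfying worlds: {3}.

1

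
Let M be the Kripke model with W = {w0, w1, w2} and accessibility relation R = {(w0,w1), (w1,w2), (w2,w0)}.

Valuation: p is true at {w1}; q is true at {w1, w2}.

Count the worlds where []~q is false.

w0: successors {w1}; ~q there: w1:F. ✗
w1: successors {w2}; ~q there: w2:F. ✗
w2: successors {w0}; ~q there: w0:T. ✓
Satisfying worlds: {w2}.
So []~q fails at the other 2 worlds.

2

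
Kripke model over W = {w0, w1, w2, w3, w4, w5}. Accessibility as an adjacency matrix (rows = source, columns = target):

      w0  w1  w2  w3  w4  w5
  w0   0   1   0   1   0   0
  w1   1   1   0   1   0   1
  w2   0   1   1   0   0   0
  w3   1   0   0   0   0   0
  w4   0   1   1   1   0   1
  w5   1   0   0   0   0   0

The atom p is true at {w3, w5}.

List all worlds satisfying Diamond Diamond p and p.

w0: Diamond Diamond p is T, p is F. ✗
w1: Diamond Diamond p is T, p is F. ✗
w2: Diamond Diamond p is T, p is F. ✗
w3: Diamond Diamond p is T, p is T. ✓
w4: Diamond Diamond p is T, p is F. ✗
w5: Diamond Diamond p is T, p is T. ✓

{w3, w5}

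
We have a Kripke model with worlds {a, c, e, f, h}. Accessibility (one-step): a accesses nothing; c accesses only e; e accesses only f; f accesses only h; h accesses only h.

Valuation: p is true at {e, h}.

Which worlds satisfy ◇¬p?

a: no successors, so ◇¬p fails. ✗
c: successors {e}; ¬p there: e:F. ✗
e: successors {f}; ¬p there: f:T. ✓
f: successors {h}; ¬p there: h:F. ✗
h: successors {h}; ¬p there: h:F. ✗

{e}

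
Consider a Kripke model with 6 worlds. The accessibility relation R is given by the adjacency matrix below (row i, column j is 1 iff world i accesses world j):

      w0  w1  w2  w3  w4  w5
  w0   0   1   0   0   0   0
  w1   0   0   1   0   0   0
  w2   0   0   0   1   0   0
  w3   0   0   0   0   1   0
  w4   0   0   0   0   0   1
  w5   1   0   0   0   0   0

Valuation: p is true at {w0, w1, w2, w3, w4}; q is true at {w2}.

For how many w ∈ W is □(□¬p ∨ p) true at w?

w0: successors {w1}; □¬p ∨ p there: w1:T. ✓
w1: successors {w2}; □¬p ∨ p there: w2:T. ✓
w2: successors {w3}; □¬p ∨ p there: w3:T. ✓
w3: successors {w4}; □¬p ∨ p there: w4:T. ✓
w4: successors {w5}; □¬p ∨ p there: w5:F. ✗
w5: successors {w0}; □¬p ∨ p there: w0:T. ✓
Satisfying worlds: {w0, w1, w2, w3, w5}.

5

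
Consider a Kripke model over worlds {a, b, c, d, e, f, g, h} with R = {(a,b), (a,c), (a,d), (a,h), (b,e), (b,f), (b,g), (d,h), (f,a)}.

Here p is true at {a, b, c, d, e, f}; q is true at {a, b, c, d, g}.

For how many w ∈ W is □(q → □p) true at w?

a: successors {b, c, d, h}; q → □p there: b:F, c:T, d:F, h:T. ✗
b: successors {e, f, g}; q → □p there: e:T, f:T, g:T. ✓
c: no successors, so □(q → □p) holds vacuously. ✓
d: successors {h}; q → □p there: h:T. ✓
e: no successors, so □(q → □p) holds vacuously. ✓
f: successors {a}; q → □p there: a:F. ✗
g: no successors, so □(q → □p) holds vacuously. ✓
h: no successors, so □(q → □p) holds vacuously. ✓
Satisfying worlds: {b, c, d, e, g, h}.

6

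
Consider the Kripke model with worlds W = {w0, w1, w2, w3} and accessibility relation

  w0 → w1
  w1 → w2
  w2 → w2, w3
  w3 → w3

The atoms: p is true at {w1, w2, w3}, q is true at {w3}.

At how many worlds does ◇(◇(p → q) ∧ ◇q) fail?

1

w0: successors {w1}; ◇(p → q) ∧ ◇q there: w1:F. ✗
w1: successors {w2}; ◇(p → q) ∧ ◇q there: w2:T. ✓
w2: successors {w2, w3}; ◇(p → q) ∧ ◇q there: w2:T, w3:T. ✓
w3: successors {w3}; ◇(p → q) ∧ ◇q there: w3:T. ✓
Satisfying worlds: {w1, w2, w3}.
So ◇(◇(p → q) ∧ ◇q) fails at the other 1 world.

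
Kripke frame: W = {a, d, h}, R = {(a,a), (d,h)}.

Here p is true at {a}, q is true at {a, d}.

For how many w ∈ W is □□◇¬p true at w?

a: successors {a}; □◇¬p there: a:F. ✗
d: successors {h}; □◇¬p there: h:T. ✓
h: no successors, so □□◇¬p holds vacuously. ✓
Satisfying worlds: {d, h}.

2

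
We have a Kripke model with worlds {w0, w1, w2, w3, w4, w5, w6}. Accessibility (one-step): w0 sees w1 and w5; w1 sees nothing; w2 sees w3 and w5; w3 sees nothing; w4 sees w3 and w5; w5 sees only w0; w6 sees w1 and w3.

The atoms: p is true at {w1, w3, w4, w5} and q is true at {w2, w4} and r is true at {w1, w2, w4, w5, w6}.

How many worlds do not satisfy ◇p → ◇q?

4

w0: ◇p is T, ◇q is F. ✗
w1: ◇p is F, ◇q is F. ✓
w2: ◇p is T, ◇q is F. ✗
w3: ◇p is F, ◇q is F. ✓
w4: ◇p is T, ◇q is F. ✗
w5: ◇p is F, ◇q is F. ✓
w6: ◇p is T, ◇q is F. ✗
Satisfying worlds: {w1, w3, w5}.
So ◇p → ◇q fails at the other 4 worlds.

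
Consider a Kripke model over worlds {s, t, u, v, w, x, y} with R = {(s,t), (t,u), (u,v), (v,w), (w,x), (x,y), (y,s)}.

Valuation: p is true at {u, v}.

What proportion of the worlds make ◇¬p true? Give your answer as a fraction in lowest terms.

5/7

s: successors {t}; ¬p there: t:T. ✓
t: successors {u}; ¬p there: u:F. ✗
u: successors {v}; ¬p there: v:F. ✗
v: successors {w}; ¬p there: w:T. ✓
w: successors {x}; ¬p there: x:T. ✓
x: successors {y}; ¬p there: y:T. ✓
y: successors {s}; ¬p there: s:T. ✓
That's 5 of 7 worlds, so 5/7.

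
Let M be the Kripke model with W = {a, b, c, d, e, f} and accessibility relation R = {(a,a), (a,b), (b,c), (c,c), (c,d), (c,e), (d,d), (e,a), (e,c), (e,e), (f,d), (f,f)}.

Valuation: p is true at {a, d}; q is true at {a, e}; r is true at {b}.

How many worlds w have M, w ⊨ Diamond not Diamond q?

4

a: successors {a, b}; not Diamond q there: a:F, b:T. ✓
b: successors {c}; not Diamond q there: c:F. ✗
c: successors {c, d, e}; not Diamond q there: c:F, d:T, e:F. ✓
d: successors {d}; not Diamond q there: d:T. ✓
e: successors {a, c, e}; not Diamond q there: a:F, c:F, e:F. ✗
f: successors {d, f}; not Diamond q there: d:T, f:T. ✓
Satisfying worlds: {a, c, d, f}.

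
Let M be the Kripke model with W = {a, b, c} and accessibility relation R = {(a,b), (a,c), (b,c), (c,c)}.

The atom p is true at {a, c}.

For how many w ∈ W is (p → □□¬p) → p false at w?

a: p → □□¬p is F, p is T. ✓
b: p → □□¬p is T, p is F. ✗
c: p → □□¬p is F, p is T. ✓
Satisfying worlds: {a, c}.
So (p → □□¬p) → p fails at the other 1 world.

1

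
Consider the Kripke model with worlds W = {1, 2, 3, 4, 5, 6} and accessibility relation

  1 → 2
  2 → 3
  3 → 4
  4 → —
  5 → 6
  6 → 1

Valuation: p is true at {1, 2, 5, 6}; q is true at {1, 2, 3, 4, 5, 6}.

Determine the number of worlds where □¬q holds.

1

1: successors {2}; ¬q there: 2:F. ✗
2: successors {3}; ¬q there: 3:F. ✗
3: successors {4}; ¬q there: 4:F. ✗
4: no successors, so □¬q holds vacuously. ✓
5: successors {6}; ¬q there: 6:F. ✗
6: successors {1}; ¬q there: 1:F. ✗
Satisfying worlds: {4}.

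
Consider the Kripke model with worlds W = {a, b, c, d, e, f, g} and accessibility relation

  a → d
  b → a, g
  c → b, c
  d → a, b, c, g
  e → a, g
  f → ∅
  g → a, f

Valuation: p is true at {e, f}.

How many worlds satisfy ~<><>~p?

a: <><>~p is T. ✗
b: <><>~p is T. ✗
c: <><>~p is T. ✗
d: <><>~p is T. ✗
e: <><>~p is T. ✗
f: <><>~p is F. ✓
g: <><>~p is T. ✗
Satisfying worlds: {f}.

1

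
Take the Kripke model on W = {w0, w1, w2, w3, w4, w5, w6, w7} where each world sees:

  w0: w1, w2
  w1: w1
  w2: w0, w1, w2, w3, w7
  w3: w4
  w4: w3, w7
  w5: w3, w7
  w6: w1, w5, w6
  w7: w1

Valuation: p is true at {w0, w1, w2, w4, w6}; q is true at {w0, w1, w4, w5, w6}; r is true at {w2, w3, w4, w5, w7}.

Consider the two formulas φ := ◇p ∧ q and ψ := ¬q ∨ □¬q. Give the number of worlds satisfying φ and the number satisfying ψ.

3 and 5

For ◇p ∧ q:
w0: ◇p is T, q is T. ✓
w1: ◇p is T, q is T. ✓
w2: ◇p is T, q is F. ✗
w3: ◇p is T, q is F. ✗
w4: ◇p is F, q is T. ✗
w5: ◇p is F, q is T. ✗
w6: ◇p is T, q is T. ✓
w7: ◇p is T, q is F. ✗
— 3 worlds.
For ¬q ∨ □¬q:
w0: ¬q is F, □¬q is F. ✗
w1: ¬q is F, □¬q is F. ✗
w2: ¬q is T, □¬q is F. ✓
w3: ¬q is T, □¬q is F. ✓
w4: ¬q is F, □¬q is T. ✓
w5: ¬q is F, □¬q is T. ✓
w6: ¬q is F, □¬q is F. ✗
w7: ¬q is T, □¬q is F. ✓
— 5 worlds.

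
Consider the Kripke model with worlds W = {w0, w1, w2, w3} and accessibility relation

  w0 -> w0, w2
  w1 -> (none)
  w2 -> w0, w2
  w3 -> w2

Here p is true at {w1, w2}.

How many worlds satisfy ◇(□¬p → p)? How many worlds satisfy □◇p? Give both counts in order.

For ◇(□¬p → p):
w0: successors {w0, w2}; □¬p → p there: w0:T, w2:T. ✓
w1: no successors, so ◇(□¬p → p) fails. ✗
w2: successors {w0, w2}; □¬p → p there: w0:T, w2:T. ✓
w3: successors {w2}; □¬p → p there: w2:T. ✓
— 3 worlds.
For □◇p:
w0: successors {w0, w2}; ◇p there: w0:T, w2:T. ✓
w1: no successors, so □◇p holds vacuously. ✓
w2: successors {w0, w2}; ◇p there: w0:T, w2:T. ✓
w3: successors {w2}; ◇p there: w2:T. ✓
— 4 worlds.

3 and 4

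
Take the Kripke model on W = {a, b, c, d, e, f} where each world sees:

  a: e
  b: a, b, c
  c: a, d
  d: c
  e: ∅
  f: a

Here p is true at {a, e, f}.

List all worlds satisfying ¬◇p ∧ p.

{e}

a: ¬◇p is F, p is T. ✗
b: ¬◇p is F, p is F. ✗
c: ¬◇p is F, p is F. ✗
d: ¬◇p is T, p is F. ✗
e: ¬◇p is T, p is T. ✓
f: ¬◇p is F, p is T. ✗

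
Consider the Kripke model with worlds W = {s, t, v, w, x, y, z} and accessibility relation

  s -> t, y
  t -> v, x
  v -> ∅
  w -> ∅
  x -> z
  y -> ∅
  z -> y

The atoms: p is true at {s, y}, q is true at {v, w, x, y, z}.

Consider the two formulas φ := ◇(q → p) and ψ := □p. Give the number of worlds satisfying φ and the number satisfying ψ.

2 and 4

For ◇(q → p):
s: successors {t, y}; q → p there: t:T, y:T. ✓
t: successors {v, x}; q → p there: v:F, x:F. ✗
v: no successors, so ◇(q → p) fails. ✗
w: no successors, so ◇(q → p) fails. ✗
x: successors {z}; q → p there: z:F. ✗
y: no successors, so ◇(q → p) fails. ✗
z: successors {y}; q → p there: y:T. ✓
— 2 worlds.
For □p:
s: successors {t, y}; p there: t:F, y:T. ✗
t: successors {v, x}; p there: v:F, x:F. ✗
v: no successors, so □p holds vacuously. ✓
w: no successors, so □p holds vacuously. ✓
x: successors {z}; p there: z:F. ✗
y: no successors, so □p holds vacuously. ✓
z: successors {y}; p there: y:T. ✓
— 4 worlds.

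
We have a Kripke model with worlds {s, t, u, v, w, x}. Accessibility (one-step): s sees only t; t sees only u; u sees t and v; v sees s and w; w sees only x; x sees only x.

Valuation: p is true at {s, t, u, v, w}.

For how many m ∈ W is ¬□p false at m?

s: □p is T. ✗
t: □p is T. ✗
u: □p is T. ✗
v: □p is T. ✗
w: □p is F. ✓
x: □p is F. ✓
Satisfying worlds: {w, x}.
So ¬□p fails at the other 4 worlds.

4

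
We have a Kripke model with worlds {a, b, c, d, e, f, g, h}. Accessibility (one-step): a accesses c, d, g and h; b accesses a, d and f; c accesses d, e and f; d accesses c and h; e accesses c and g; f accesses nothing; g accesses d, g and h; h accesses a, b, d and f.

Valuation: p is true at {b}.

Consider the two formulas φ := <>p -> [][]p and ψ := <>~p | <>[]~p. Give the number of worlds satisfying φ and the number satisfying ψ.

7 and 7

For <>p -> [][]p:
a: <>p is F, [][]p is F. ✓
b: <>p is F, [][]p is F. ✓
c: <>p is F, [][]p is F. ✓
d: <>p is F, [][]p is F. ✓
e: <>p is F, [][]p is F. ✓
f: <>p is F, [][]p is T. ✓
g: <>p is F, [][]p is F. ✓
h: <>p is T, [][]p is F. ✗
— 7 worlds.
For <>~p | <>[]~p:
a: <>~p is T, <>[]~p is T. ✓
b: <>~p is T, <>[]~p is T. ✓
c: <>~p is T, <>[]~p is T. ✓
d: <>~p is T, <>[]~p is T. ✓
e: <>~p is T, <>[]~p is T. ✓
f: <>~p is F, <>[]~p is F. ✗
g: <>~p is T, <>[]~p is T. ✓
h: <>~p is T, <>[]~p is T. ✓
— 7 worlds.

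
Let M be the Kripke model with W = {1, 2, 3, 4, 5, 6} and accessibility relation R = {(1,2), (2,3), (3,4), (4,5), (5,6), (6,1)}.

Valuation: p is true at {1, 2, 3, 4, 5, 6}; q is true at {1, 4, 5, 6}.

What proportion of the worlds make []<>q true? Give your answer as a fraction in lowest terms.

2/3

1: successors {2}; <>q there: 2:F. ✗
2: successors {3}; <>q there: 3:T. ✓
3: successors {4}; <>q there: 4:T. ✓
4: successors {5}; <>q there: 5:T. ✓
5: successors {6}; <>q there: 6:T. ✓
6: successors {1}; <>q there: 1:F. ✗
That's 4 of 6 worlds, so 4/6 = 2/3.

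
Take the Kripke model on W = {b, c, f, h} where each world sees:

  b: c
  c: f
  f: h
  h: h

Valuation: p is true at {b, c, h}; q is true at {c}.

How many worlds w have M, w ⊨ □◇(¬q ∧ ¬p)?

1

b: successors {c}; ◇(¬q ∧ ¬p) there: c:T. ✓
c: successors {f}; ◇(¬q ∧ ¬p) there: f:F. ✗
f: successors {h}; ◇(¬q ∧ ¬p) there: h:F. ✗
h: successors {h}; ◇(¬q ∧ ¬p) there: h:F. ✗
Satisfying worlds: {b}.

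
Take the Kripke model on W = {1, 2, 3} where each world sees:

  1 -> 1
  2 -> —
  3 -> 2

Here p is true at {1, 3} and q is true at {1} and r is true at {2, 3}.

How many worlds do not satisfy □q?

1

1: successors {1}; q there: 1:T. ✓
2: no successors, so □q holds vacuously. ✓
3: successors {2}; q there: 2:F. ✗
Satisfying worlds: {1, 2}.
So □q fails at the other 1 world.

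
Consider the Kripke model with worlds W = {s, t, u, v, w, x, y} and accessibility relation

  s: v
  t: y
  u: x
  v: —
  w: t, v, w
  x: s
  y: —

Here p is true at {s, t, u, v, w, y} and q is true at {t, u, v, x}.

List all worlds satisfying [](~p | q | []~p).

s: successors {v}; ~p | q | []~p there: v:T. ✓
t: successors {y}; ~p | q | []~p there: y:T. ✓
u: successors {x}; ~p | q | []~p there: x:T. ✓
v: no successors, so [](~p | q | []~p) holds vacuously. ✓
w: successors {t, v, w}; ~p | q | []~p there: t:T, v:T, w:F. ✗
x: successors {s}; ~p | q | []~p there: s:F. ✗
y: no successors, so [](~p | q | []~p) holds vacuously. ✓

{s, t, u, v, y}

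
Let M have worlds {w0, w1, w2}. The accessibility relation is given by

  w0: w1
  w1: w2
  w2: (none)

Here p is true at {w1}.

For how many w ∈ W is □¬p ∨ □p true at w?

3

w0: □¬p is F, □p is T. ✓
w1: □¬p is T, □p is F. ✓
w2: □¬p is T, □p is T. ✓
Satisfying worlds: {w0, w1, w2}.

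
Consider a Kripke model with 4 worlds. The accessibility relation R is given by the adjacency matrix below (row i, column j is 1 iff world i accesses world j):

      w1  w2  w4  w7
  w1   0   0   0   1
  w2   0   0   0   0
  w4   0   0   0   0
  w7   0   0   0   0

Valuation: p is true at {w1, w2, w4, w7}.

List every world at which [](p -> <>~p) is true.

{w2, w4, w7}

w1: successors {w7}; p -> <>~p there: w7:F. ✗
w2: no successors, so [](p -> <>~p) holds vacuously. ✓
w4: no successors, so [](p -> <>~p) holds vacuously. ✓
w7: no successors, so [](p -> <>~p) holds vacuously. ✓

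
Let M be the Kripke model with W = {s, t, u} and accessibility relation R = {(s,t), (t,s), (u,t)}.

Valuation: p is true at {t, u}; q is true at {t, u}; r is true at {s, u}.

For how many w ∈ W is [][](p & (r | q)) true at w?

s: successors {t}; [](p & (r | q)) there: t:F. ✗
t: successors {s}; [](p & (r | q)) there: s:T. ✓
u: successors {t}; [](p & (r | q)) there: t:F. ✗
Satisfying worlds: {t}.

1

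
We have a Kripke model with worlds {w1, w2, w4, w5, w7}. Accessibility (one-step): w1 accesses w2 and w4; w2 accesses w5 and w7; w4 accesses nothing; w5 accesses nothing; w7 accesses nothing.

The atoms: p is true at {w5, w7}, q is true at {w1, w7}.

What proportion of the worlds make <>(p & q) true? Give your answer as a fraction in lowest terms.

w1: successors {w2, w4}; p & q there: w2:F, w4:F. ✗
w2: successors {w5, w7}; p & q there: w5:F, w7:T. ✓
w4: no successors, so <>(p & q) fails. ✗
w5: no successors, so <>(p & q) fails. ✗
w7: no successors, so <>(p & q) fails. ✗
That's 1 of 5 worlds, so 1/5.

1/5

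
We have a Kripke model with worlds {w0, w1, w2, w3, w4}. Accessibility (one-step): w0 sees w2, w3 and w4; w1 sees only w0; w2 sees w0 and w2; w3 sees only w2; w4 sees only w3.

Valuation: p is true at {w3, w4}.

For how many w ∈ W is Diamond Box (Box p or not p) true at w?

4

w0: successors {w2, w3, w4}; Box (Box p or not p) there: w2:T, w3:T, w4:F. ✓
w1: successors {w0}; Box (Box p or not p) there: w0:F. ✗
w2: successors {w0, w2}; Box (Box p or not p) there: w0:F, w2:T. ✓
w3: successors {w2}; Box (Box p or not p) there: w2:T. ✓
w4: successors {w3}; Box (Box p or not p) there: w3:T. ✓
Satisfying worlds: {w0, w2, w3, w4}.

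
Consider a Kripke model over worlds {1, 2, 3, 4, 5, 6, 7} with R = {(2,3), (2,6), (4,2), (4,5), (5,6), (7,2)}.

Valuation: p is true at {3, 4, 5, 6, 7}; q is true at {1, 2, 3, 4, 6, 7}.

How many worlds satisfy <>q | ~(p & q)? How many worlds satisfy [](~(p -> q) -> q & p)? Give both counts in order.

For <>q | ~(p & q):
1: <>q is F, ~(p & q) is T. ✓
2: <>q is T, ~(p & q) is T. ✓
3: <>q is F, ~(p & q) is F. ✗
4: <>q is T, ~(p & q) is F. ✓
5: <>q is T, ~(p & q) is T. ✓
6: <>q is F, ~(p & q) is F. ✗
7: <>q is T, ~(p & q) is F. ✓
— 5 worlds.
For [](~(p -> q) -> q & p):
1: no successors, so [](~(p -> q) -> q & p) holds vacuously. ✓
2: successors {3, 6}; ~(p -> q) -> q & p there: 3:T, 6:T. ✓
3: no successors, so [](~(p -> q) -> q & p) holds vacuously. ✓
4: successors {2, 5}; ~(p -> q) -> q & p there: 2:T, 5:F. ✗
5: successors {6}; ~(p -> q) -> q & p there: 6:T. ✓
6: no successors, so [](~(p -> q) -> q & p) holds vacuously. ✓
7: successors {2}; ~(p -> q) -> q & p there: 2:T. ✓
— 6 worlds.

5 and 6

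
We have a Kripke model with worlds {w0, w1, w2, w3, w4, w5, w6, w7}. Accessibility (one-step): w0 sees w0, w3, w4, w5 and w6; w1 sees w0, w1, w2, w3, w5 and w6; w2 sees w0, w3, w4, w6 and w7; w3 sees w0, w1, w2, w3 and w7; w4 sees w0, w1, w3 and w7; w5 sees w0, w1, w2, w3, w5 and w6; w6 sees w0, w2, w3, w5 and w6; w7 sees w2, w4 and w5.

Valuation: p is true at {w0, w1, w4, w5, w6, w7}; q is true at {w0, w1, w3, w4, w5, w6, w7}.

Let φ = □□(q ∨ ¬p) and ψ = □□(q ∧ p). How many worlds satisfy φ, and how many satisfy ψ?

8 and 0

For □□(q ∨ ¬p):
w0: successors {w0, w3, w4, w5, w6}; □(q ∨ ¬p) there: w0:T, w3:T, w4:T, w5:T, w6:T. ✓
w1: successors {w0, w1, w2, w3, w5, w6}; □(q ∨ ¬p) there: w0:T, w1:T, w2:T, w3:T, w5:T, w6:T. ✓
w2: successors {w0, w3, w4, w6, w7}; □(q ∨ ¬p) there: w0:T, w3:T, w4:T, w6:T, w7:T. ✓
w3: successors {w0, w1, w2, w3, w7}; □(q ∨ ¬p) there: w0:T, w1:T, w2:T, w3:T, w7:T. ✓
w4: successors {w0, w1, w3, w7}; □(q ∨ ¬p) there: w0:T, w1:T, w3:T, w7:T. ✓
w5: successors {w0, w1, w2, w3, w5, w6}; □(q ∨ ¬p) there: w0:T, w1:T, w2:T, w3:T, w5:T, w6:T. ✓
w6: successors {w0, w2, w3, w5, w6}; □(q ∨ ¬p) there: w0:T, w2:T, w3:T, w5:T, w6:T. ✓
w7: successors {w2, w4, w5}; □(q ∨ ¬p) there: w2:T, w4:T, w5:T. ✓
— 8 worlds.
For □□(q ∧ p):
w0: successors {w0, w3, w4, w5, w6}; □(q ∧ p) there: w0:F, w3:F, w4:F, w5:F, w6:F. ✗
w1: successors {w0, w1, w2, w3, w5, w6}; □(q ∧ p) there: w0:F, w1:F, w2:F, w3:F, w5:F, w6:F. ✗
w2: successors {w0, w3, w4, w6, w7}; □(q ∧ p) there: w0:F, w3:F, w4:F, w6:F, w7:F. ✗
w3: successors {w0, w1, w2, w3, w7}; □(q ∧ p) there: w0:F, w1:F, w2:F, w3:F, w7:F. ✗
w4: successors {w0, w1, w3, w7}; □(q ∧ p) there: w0:F, w1:F, w3:F, w7:F. ✗
w5: successors {w0, w1, w2, w3, w5, w6}; □(q ∧ p) there: w0:F, w1:F, w2:F, w3:F, w5:F, w6:F. ✗
w6: successors {w0, w2, w3, w5, w6}; □(q ∧ p) there: w0:F, w2:F, w3:F, w5:F, w6:F. ✗
w7: successors {w2, w4, w5}; □(q ∧ p) there: w2:F, w4:F, w5:F. ✗
— 0 worlds.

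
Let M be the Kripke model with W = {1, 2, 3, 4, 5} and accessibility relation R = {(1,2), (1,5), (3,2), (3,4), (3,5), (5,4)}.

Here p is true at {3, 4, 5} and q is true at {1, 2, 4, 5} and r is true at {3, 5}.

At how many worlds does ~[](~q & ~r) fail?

1: [](~q & ~r) is F. ✓
2: [](~q & ~r) is T. ✗
3: [](~q & ~r) is F. ✓
4: [](~q & ~r) is T. ✗
5: [](~q & ~r) is F. ✓
Satisfying worlds: {1, 3, 5}.
So ~[](~q & ~r) fails at the other 2 worlds.

2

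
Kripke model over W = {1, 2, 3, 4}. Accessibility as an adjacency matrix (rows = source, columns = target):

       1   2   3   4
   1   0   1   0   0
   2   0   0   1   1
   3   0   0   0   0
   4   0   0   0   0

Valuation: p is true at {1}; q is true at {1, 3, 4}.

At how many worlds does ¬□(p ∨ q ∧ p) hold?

1: □(p ∨ q ∧ p) is F. ✓
2: □(p ∨ q ∧ p) is F. ✓
3: □(p ∨ q ∧ p) is T. ✗
4: □(p ∨ q ∧ p) is T. ✗
Satisfying worlds: {1, 2}.

2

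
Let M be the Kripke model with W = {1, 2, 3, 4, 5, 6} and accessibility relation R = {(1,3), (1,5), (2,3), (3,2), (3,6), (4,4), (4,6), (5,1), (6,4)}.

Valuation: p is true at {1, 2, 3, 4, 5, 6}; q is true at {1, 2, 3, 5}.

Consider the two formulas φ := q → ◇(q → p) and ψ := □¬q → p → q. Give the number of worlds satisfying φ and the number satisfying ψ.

6 and 4

For q → ◇(q → p):
1: q is T, ◇(q → p) is T. ✓
2: q is T, ◇(q → p) is T. ✓
3: q is T, ◇(q → p) is T. ✓
4: q is F, ◇(q → p) is T. ✓
5: q is T, ◇(q → p) is T. ✓
6: q is F, ◇(q → p) is T. ✓
— 6 worlds.
For □¬q → p → q:
1: □¬q is F, p → q is T. ✓
2: □¬q is F, p → q is T. ✓
3: □¬q is F, p → q is T. ✓
4: □¬q is T, p → q is F. ✗
5: □¬q is F, p → q is T. ✓
6: □¬q is T, p → q is F. ✗
— 4 worlds.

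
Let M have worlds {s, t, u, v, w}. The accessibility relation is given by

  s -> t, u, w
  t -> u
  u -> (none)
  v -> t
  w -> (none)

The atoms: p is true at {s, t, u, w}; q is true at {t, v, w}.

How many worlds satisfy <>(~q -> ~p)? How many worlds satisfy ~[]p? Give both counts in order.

For <>(~q -> ~p):
s: successors {t, u, w}; ~q -> ~p there: t:T, u:F, w:T. ✓
t: successors {u}; ~q -> ~p there: u:F. ✗
u: no successors, so <>(~q -> ~p) fails. ✗
v: successors {t}; ~q -> ~p there: t:T. ✓
w: no successors, so <>(~q -> ~p) fails. ✗
— 2 worlds.
For ~[]p:
s: []p is T. ✗
t: []p is T. ✗
u: []p is T. ✗
v: []p is T. ✗
w: []p is T. ✗
— 0 worlds.

2 and 0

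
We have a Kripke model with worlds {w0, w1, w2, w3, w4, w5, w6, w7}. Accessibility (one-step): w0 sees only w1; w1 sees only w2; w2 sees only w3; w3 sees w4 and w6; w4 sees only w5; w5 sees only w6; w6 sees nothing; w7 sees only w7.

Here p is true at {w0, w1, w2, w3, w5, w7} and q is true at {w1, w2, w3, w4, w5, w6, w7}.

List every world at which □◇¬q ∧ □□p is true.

w0: □◇¬q is F, □□p is T. ✗
w1: □◇¬q is F, □□p is T. ✗
w2: □◇¬q is F, □□p is F. ✗
w3: □◇¬q is F, □□p is T. ✗
w4: □◇¬q is F, □□p is F. ✗
w5: □◇¬q is F, □□p is T. ✗
w6: □◇¬q is T, □□p is T. ✓
w7: □◇¬q is F, □□p is T. ✗

{w6}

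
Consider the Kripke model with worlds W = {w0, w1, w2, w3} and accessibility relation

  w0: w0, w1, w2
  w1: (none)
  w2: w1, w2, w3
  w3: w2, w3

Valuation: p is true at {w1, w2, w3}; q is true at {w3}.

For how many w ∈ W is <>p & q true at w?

1

w0: <>p is T, q is F. ✗
w1: <>p is F, q is F. ✗
w2: <>p is T, q is F. ✗
w3: <>p is T, q is T. ✓
Satisfying worlds: {w3}.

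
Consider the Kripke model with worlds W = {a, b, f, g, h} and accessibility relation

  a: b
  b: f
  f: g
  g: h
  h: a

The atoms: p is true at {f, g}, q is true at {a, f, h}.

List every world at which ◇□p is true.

a: successors {b}; □p there: b:T. ✓
b: successors {f}; □p there: f:T. ✓
f: successors {g}; □p there: g:F. ✗
g: successors {h}; □p there: h:F. ✗
h: successors {a}; □p there: a:F. ✗

{a, b}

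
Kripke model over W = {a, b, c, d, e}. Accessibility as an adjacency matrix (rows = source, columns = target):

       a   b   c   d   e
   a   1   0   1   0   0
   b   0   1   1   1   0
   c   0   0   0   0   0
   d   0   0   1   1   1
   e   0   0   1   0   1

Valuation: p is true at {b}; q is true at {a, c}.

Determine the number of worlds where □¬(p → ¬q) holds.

a: successors {a, c}; ¬(p → ¬q) there: a:F, c:F. ✗
b: successors {b, c, d}; ¬(p → ¬q) there: b:F, c:F, d:F. ✗
c: no successors, so □¬(p → ¬q) holds vacuously. ✓
d: successors {c, d, e}; ¬(p → ¬q) there: c:F, d:F, e:F. ✗
e: successors {c, e}; ¬(p → ¬q) there: c:F, e:F. ✗
Satisfying worlds: {c}.

1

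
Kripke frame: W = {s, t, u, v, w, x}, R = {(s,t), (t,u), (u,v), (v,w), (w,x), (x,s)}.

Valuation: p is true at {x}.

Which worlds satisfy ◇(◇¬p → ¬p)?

s: successors {t}; ◇¬p → ¬p there: t:T. ✓
t: successors {u}; ◇¬p → ¬p there: u:T. ✓
u: successors {v}; ◇¬p → ¬p there: v:T. ✓
v: successors {w}; ◇¬p → ¬p there: w:T. ✓
w: successors {x}; ◇¬p → ¬p there: x:F. ✗
x: successors {s}; ◇¬p → ¬p there: s:T. ✓

{s, t, u, v, x}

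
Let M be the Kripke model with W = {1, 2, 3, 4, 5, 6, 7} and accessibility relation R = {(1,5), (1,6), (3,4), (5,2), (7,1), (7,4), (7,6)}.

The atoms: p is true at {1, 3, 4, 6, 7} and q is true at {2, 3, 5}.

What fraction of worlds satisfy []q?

4/7

1: successors {5, 6}; q there: 5:T, 6:F. ✗
2: no successors, so []q holds vacuously. ✓
3: successors {4}; q there: 4:F. ✗
4: no successors, so []q holds vacuously. ✓
5: successors {2}; q there: 2:T. ✓
6: no successors, so []q holds vacuously. ✓
7: successors {1, 4, 6}; q there: 1:F, 4:F, 6:F. ✗
That's 4 of 7 worlds, so 4/7.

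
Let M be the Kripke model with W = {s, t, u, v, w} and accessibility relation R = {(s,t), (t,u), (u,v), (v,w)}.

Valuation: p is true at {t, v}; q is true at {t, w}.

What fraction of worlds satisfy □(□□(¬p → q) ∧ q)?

3/5

s: successors {t}; □□(¬p → q) ∧ q there: t:T. ✓
t: successors {u}; □□(¬p → q) ∧ q there: u:F. ✗
u: successors {v}; □□(¬p → q) ∧ q there: v:F. ✗
v: successors {w}; □□(¬p → q) ∧ q there: w:T. ✓
w: no successors, so □(□□(¬p → q) ∧ q) holds vacuously. ✓
That's 3 of 5 worlds, so 3/5.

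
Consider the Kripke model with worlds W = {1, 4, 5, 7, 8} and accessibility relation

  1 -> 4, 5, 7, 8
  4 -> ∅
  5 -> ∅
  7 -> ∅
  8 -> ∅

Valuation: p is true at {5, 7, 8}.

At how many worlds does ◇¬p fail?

1: successors {4, 5, 7, 8}; ¬p there: 4:T, 5:F, 7:F, 8:F. ✓
4: no successors, so ◇¬p fails. ✗
5: no successors, so ◇¬p fails. ✗
7: no successors, so ◇¬p fails. ✗
8: no successors, so ◇¬p fails. ✗
Satisfying worlds: {1}.
So ◇¬p fails at the other 4 worlds.

4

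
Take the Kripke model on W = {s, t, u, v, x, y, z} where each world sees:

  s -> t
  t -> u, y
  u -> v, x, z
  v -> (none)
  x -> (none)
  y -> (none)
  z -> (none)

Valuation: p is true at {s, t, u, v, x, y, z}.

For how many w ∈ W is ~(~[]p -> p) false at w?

7

s: ~[]p -> p is T. ✗
t: ~[]p -> p is T. ✗
u: ~[]p -> p is T. ✗
v: ~[]p -> p is T. ✗
x: ~[]p -> p is T. ✗
y: ~[]p -> p is T. ✗
z: ~[]p -> p is T. ✗
Satisfying worlds: ∅.
So ~(~[]p -> p) fails at the other 7 worlds.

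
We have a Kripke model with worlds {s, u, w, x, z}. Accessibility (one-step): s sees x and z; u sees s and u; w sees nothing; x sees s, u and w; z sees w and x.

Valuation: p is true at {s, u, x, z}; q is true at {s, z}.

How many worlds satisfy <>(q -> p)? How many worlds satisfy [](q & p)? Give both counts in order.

4 and 1

For <>(q -> p):
s: successors {x, z}; q -> p there: x:T, z:T. ✓
u: successors {s, u}; q -> p there: s:T, u:T. ✓
w: no successors, so <>(q -> p) fails. ✗
x: successors {s, u, w}; q -> p there: s:T, u:T, w:T. ✓
z: successors {w, x}; q -> p there: w:T, x:T. ✓
— 4 worlds.
For [](q & p):
s: successors {x, z}; q & p there: x:F, z:T. ✗
u: successors {s, u}; q & p there: s:T, u:F. ✗
w: no successors, so [](q & p) holds vacuously. ✓
x: successors {s, u, w}; q & p there: s:T, u:F, w:F. ✗
z: successors {w, x}; q & p there: w:F, x:F. ✗
— 1 world.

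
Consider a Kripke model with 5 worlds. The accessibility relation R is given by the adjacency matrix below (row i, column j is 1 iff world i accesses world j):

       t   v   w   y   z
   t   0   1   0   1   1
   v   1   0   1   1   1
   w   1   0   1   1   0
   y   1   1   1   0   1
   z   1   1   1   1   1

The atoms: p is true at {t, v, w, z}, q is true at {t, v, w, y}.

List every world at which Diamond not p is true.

t: successors {v, y, z}; not p there: v:F, y:T, z:F. ✓
v: successors {t, w, y, z}; not p there: t:F, w:F, y:T, z:F. ✓
w: successors {t, w, y}; not p there: t:F, w:F, y:T. ✓
y: successors {t, v, w, z}; not p there: t:F, v:F, w:F, z:F. ✗
z: successors {t, v, w, y, z}; not p there: t:F, v:F, w:F, y:T, z:F. ✓

{t, v, w, z}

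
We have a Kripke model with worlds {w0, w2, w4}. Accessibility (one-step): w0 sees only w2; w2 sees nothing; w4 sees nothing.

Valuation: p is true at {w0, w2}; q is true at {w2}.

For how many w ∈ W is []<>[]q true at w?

w0: successors {w2}; <>[]q there: w2:F. ✗
w2: no successors, so []<>[]q holds vacuously. ✓
w4: no successors, so []<>[]q holds vacuously. ✓
Satisfying worlds: {w2, w4}.

2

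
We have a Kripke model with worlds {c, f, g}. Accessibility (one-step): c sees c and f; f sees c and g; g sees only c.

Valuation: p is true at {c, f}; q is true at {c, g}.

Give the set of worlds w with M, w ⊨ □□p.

{f, g}

c: successors {c, f}; □p there: c:T, f:F. ✗
f: successors {c, g}; □p there: c:T, g:T. ✓
g: successors {c}; □p there: c:T. ✓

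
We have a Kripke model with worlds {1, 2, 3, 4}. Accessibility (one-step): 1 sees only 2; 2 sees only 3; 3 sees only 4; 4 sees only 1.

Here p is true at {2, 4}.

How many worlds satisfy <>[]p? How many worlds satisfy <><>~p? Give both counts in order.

2 and 2

For <>[]p:
1: successors {2}; []p there: 2:F. ✗
2: successors {3}; []p there: 3:T. ✓
3: successors {4}; []p there: 4:F. ✗
4: successors {1}; []p there: 1:T. ✓
— 2 worlds.
For <><>~p:
1: successors {2}; <>~p there: 2:T. ✓
2: successors {3}; <>~p there: 3:F. ✗
3: successors {4}; <>~p there: 4:T. ✓
4: successors {1}; <>~p there: 1:F. ✗
— 2 worlds.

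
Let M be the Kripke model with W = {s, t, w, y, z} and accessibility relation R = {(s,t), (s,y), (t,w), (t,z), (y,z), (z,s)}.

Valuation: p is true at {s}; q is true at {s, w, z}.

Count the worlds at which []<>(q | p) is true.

3

s: successors {t, y}; <>(q | p) there: t:T, y:T. ✓
t: successors {w, z}; <>(q | p) there: w:F, z:T. ✗
w: no successors, so []<>(q | p) holds vacuously. ✓
y: successors {z}; <>(q | p) there: z:T. ✓
z: successors {s}; <>(q | p) there: s:F. ✗
Satisfying worlds: {s, w, y}.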